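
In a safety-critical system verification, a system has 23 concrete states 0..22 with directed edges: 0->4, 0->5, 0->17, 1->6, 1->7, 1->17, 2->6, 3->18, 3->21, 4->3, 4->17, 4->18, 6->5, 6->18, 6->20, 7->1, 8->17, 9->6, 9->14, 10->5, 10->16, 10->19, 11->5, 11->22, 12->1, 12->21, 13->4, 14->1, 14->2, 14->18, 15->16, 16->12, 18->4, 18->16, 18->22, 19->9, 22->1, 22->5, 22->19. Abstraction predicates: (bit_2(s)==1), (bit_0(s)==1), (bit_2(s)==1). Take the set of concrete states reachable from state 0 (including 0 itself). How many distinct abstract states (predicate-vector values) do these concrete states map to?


BFS from 0:
Concrete reachable: {0, 1, 2, 3, 4, 5, 6, 7, 9, 12, 14, 16, 17, 18, 19, 20, 21, 22}
Abstract via predicates (bit_2(s)==1), (bit_0(s)==1), (bit_2(s)==1):
  (0,0,0) <- {0, 2, 16, 18}
  (0,1,0) <- {1, 3, 9, 17, 19}
  (1,0,1) <- {4, 6, 12, 14, 20, 22}
  (1,1,1) <- {5, 7, 21}
Distinct abstract states = 4

4


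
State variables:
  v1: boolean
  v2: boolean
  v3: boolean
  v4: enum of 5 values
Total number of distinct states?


State space = product of domain sizes of all variables.
Domain sizes:
  v1 (boolean): 2
  v2 (boolean): 2
  v3 (boolean): 2
  v4 (enum of 5 values): 5
Product = 2 * 2 * 2 * 5 = 40

40


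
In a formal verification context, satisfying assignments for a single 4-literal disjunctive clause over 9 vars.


Step 1: Total=2^9=512
Step 2: Unsat when all 4 false: 2^5=32
Step 3: Sat=512-32=480

480


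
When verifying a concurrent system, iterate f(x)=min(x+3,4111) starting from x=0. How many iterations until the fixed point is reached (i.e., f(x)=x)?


Step 1: x=0, cap=4111, increment=3
Step 2: x grows by 3 each step until capped at 4111; fixed point is x=4111
Step 3: iterations = ceil(4111/3) = 1371

1371


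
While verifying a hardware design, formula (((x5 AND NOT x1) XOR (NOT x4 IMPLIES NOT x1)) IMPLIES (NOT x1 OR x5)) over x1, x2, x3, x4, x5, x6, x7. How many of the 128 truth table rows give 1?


Formula: (((x5 AND NOT x1) XOR (NOT x4 IMPLIES NOT x1)) IMPLIES (NOT x1 OR x5)) over 7 vars (128 rows)
Evaluate each row (x1, x2, x3, x4, x5, x6, x7 as bits, MSB first):
  row 0 [0000000]: (((0 AND NOT 0) XOR (NOT 0 IMPLIES NOT 0)) IMPLIES (NOT 0 OR 0)) -> 1
  row 1 [0000001]: (((0 AND NOT 0) XOR (NOT 0 IMPLIES NOT 0)) IMPLIES (NOT 0 OR 0)) -> 1
  row 2 [0000010]: (((0 AND NOT 0) XOR (NOT 0 IMPLIES NOT 0)) IMPLIES (NOT 0 OR 0)) -> 1
  row 3 [0000011]: (((0 AND NOT 0) XOR (NOT 0 IMPLIES NOT 0)) IMPLIES (NOT 0 OR 0)) -> 1
  row 4 [0000100]: (((1 AND NOT 0) XOR (NOT 0 IMPLIES NOT 0)) IMPLIES (NOT 0 OR 1)) -> 1
  (every remaining row is evaluated the same way; all 128 results are listed next)
Full result column, 8 rows per line (x1,x2,x3,x4 fixed per line; x5,x6,x7 runs 000..111 left to right):
  rows 0-7 [x1,x2,x3,x4=0000]: 11111111  (ones: 8)
  rows 8-15 [x1,x2,x3,x4=0001]: 11111111  (ones: 8)
  rows 16-23 [x1,x2,x3,x4=0010]: 11111111  (ones: 8)
  rows 24-31 [x1,x2,x3,x4=0011]: 11111111  (ones: 8)
  rows 32-39 [x1,x2,x3,x4=0100]: 11111111  (ones: 8)
  rows 40-47 [x1,x2,x3,x4=0101]: 11111111  (ones: 8)
  rows 48-55 [x1,x2,x3,x4=0110]: 11111111  (ones: 8)
  rows 56-63 [x1,x2,x3,x4=0111]: 11111111  (ones: 8)
  rows 64-71 [x1,x2,x3,x4=1000]: 11111111  (ones: 8)
  rows 72-79 [x1,x2,x3,x4=1001]: 00001111  (ones: 4)
  rows 80-87 [x1,x2,x3,x4=1010]: 11111111  (ones: 8)
  rows 88-95 [x1,x2,x3,x4=1011]: 00001111  (ones: 4)
  rows 96-103 [x1,x2,x3,x4=1100]: 11111111  (ones: 8)
  rows 104-111 [x1,x2,x3,x4=1101]: 00001111  (ones: 4)
  rows 112-119 [x1,x2,x3,x4=1110]: 11111111  (ones: 8)
  rows 120-127 [x1,x2,x3,x4=1111]: 00001111  (ones: 4)
Count of 1-rows = 8+8+8+8+8+8+8+8+8+4+8+4+8+4+8+4 = 112

112


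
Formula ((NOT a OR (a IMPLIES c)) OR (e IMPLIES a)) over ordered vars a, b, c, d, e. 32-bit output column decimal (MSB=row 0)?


Formula: ((NOT a OR (a IMPLIES c)) OR (e IMPLIES a)) over a, b, c, d, e (32 rows)
Evaluate each row (bits = a,b,c,d,e, MSB first):
  row 0 [00000]: ((NOT 0 OR (0 IMPLIES 0)) OR (0 IMPLIES 0)) -> 1
  row 1 [00001]: ((NOT 0 OR (0 IMPLIES 0)) OR (1 IMPLIES 0)) -> 1
  row 2 [00010]: ((NOT 0 OR (0 IMPLIES 0)) OR (0 IMPLIES 0)) -> 1
  row 3 [00011]: ((NOT 0 OR (0 IMPLIES 0)) OR (1 IMPLIES 0)) -> 1
  row 4 [00100]: ((NOT 0 OR (0 IMPLIES 1)) OR (0 IMPLIES 0)) -> 1
  row 5 [00101]: ((NOT 0 OR (0 IMPLIES 1)) OR (1 IMPLIES 0)) -> 1
  row 6 [00110]: ((NOT 0 OR (0 IMPLIES 1)) OR (0 IMPLIES 0)) -> 1
  row 7 [00111]: ((NOT 0 OR (0 IMPLIES 1)) OR (1 IMPLIES 0)) -> 1
  row 8 [01000]: ((NOT 0 OR (0 IMPLIES 0)) OR (0 IMPLIES 0)) -> 1
  row 9 [01001]: ((NOT 0 OR (0 IMPLIES 0)) OR (1 IMPLIES 0)) -> 1
  row 10 [01010]: ((NOT 0 OR (0 IMPLIES 0)) OR (0 IMPLIES 0)) -> 1
  row 11 [01011]: ((NOT 0 OR (0 IMPLIES 0)) OR (1 IMPLIES 0)) -> 1
  row 12 [01100]: ((NOT 0 OR (0 IMPLIES 1)) OR (0 IMPLIES 0)) -> 1
  row 13 [01101]: ((NOT 0 OR (0 IMPLIES 1)) OR (1 IMPLIES 0)) -> 1
  row 14 [01110]: ((NOT 0 OR (0 IMPLIES 1)) OR (0 IMPLIES 0)) -> 1
  row 15 [01111]: ((NOT 0 OR (0 IMPLIES 1)) OR (1 IMPLIES 0)) -> 1
  row 16 [10000]: ((NOT 1 OR (1 IMPLIES 0)) OR (0 IMPLIES 1)) -> 1
  row 17 [10001]: ((NOT 1 OR (1 IMPLIES 0)) OR (1 IMPLIES 1)) -> 1
  row 18 [10010]: ((NOT 1 OR (1 IMPLIES 0)) OR (0 IMPLIES 1)) -> 1
  row 19 [10011]: ((NOT 1 OR (1 IMPLIES 0)) OR (1 IMPLIES 1)) -> 1
  row 20 [10100]: ((NOT 1 OR (1 IMPLIES 1)) OR (0 IMPLIES 1)) -> 1
  row 21 [10101]: ((NOT 1 OR (1 IMPLIES 1)) OR (1 IMPLIES 1)) -> 1
  row 22 [10110]: ((NOT 1 OR (1 IMPLIES 1)) OR (0 IMPLIES 1)) -> 1
  row 23 [10111]: ((NOT 1 OR (1 IMPLIES 1)) OR (1 IMPLIES 1)) -> 1
  row 24 [11000]: ((NOT 1 OR (1 IMPLIES 0)) OR (0 IMPLIES 1)) -> 1
  row 25 [11001]: ((NOT 1 OR (1 IMPLIES 0)) OR (1 IMPLIES 1)) -> 1
  row 26 [11010]: ((NOT 1 OR (1 IMPLIES 0)) OR (0 IMPLIES 1)) -> 1
  row 27 [11011]: ((NOT 1 OR (1 IMPLIES 0)) OR (1 IMPLIES 1)) -> 1
  row 28 [11100]: ((NOT 1 OR (1 IMPLIES 1)) OR (0 IMPLIES 1)) -> 1
  row 29 [11101]: ((NOT 1 OR (1 IMPLIES 1)) OR (1 IMPLIES 1)) -> 1
  row 30 [11110]: ((NOT 1 OR (1 IMPLIES 1)) OR (0 IMPLIES 1)) -> 1
  row 31 [11111]: ((NOT 1 OR (1 IMPLIES 1)) OR (1 IMPLIES 1)) -> 1
Full result column, 4 rows per line (a,b,c fixed per line; d,e runs 00..11 left to right):
  rows 0-3 [a,b,c=000]: 1111  = hex F
  rows 4-7 [a,b,c=001]: 1111  = hex F
  rows 8-11 [a,b,c=010]: 1111  = hex F
  rows 12-15 [a,b,c=011]: 1111  = hex F
  rows 16-19 [a,b,c=100]: 1111  = hex F
  rows 20-23 [a,b,c=101]: 1111  = hex F
  rows 24-27 [a,b,c=110]: 1111  = hex F
  rows 28-31 [a,b,c=111]: 1111  = hex F
Output column (row 0 .. row 31) = 11111111111111111111111111111111
Output column grouped in 4s = 1111 1111 1111 1111 1111 1111 1111 1111 = 0xFFFFFFFF
Convert to decimal digit by digit (value = value*16 + digit):
  F -> 15
  15*16 + 15 (F) = 255
  255*16 + 15 (F) = 4095
  4095*16 + 15 (F) = 65535
  65535*16 + 15 (F) = 1048575
  1048575*16 + 15 (F) = 16777215
  16777215*16 + 15 (F) = 268435455
  268435455*16 + 15 (F) = 4294967295
Decimal = 4294967295

4294967295


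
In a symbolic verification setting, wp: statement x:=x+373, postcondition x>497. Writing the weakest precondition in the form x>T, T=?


Formula: wp(x:=E, P) = P[E/x] (substitute E for x in postcondition)
Step 1: Postcondition: x>497
Step 2: Substitute x+373 for x: x+373>497
Step 3: Solve for x: x > 497-373 = 124

124


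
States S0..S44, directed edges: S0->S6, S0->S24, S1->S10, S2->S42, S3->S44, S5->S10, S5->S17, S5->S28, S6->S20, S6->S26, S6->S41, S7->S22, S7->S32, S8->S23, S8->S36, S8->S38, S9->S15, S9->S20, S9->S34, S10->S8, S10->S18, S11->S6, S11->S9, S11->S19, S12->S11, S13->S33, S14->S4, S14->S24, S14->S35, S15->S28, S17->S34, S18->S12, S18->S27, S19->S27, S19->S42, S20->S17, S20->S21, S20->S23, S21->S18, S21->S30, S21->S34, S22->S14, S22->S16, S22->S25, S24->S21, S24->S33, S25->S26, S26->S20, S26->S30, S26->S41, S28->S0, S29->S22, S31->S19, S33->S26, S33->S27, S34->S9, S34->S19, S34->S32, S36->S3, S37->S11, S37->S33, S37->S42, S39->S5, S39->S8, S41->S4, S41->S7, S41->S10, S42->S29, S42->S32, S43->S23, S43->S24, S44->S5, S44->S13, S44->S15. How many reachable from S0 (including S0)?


BFS from S0:
  layer 0: {S0}
  layer 1: {S6, S24}
  layer 2: {S20, S21, S26, S33, S41}
  layer 3: {S4, S7, S10, S17, S18, S23, S27, S30, S34}
  layer 4: {S8, S9, S12, S19, S22, S32}
  layer 5: {S11, S14, S15, S16, S25, S36, S38, S42}
  layer 6: {S3, S28, S29, S35}
  layer 7: {S44}
  layer 8: {S5, S13}
Reachable set: {S0, S3, S4, S5, S6, S7, S8, S9, S10, S11, S12, S13, S14, S15, S16, S17, S18, S19, S20, S21, S22, S23, S24, S25, S26, S27, S28, S29, S30, S32, S33, S34, S35, S36, S38, S41, S42, S44}
Count = 38

38


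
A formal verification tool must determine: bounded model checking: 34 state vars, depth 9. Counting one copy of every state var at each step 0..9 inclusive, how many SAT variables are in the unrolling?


BMC unrolls to depth k, creating one copy of each state var for steps 0..k.
Step count = 9 + 1 = 10 (steps 0 through 9)
Vars per step = 34
Total = 34 * 10 = 340

340


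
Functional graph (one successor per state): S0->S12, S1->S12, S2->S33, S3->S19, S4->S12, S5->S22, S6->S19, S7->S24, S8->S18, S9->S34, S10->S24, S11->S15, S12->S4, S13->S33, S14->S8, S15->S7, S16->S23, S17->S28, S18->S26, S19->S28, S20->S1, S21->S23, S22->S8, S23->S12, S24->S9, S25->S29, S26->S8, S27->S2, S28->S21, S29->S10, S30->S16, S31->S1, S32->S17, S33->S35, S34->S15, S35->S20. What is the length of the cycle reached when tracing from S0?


Trace from S0 until a state repeats:
  S0 -> S12 -> S4 -> S12
S12 first seen at step 1, revisited at step 3.
Cycle length = 3 - 1 = 2

2


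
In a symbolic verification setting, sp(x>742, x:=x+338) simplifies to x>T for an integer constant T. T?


Formula: sp(P, x:=E) = exists old_x. (x = E[old_x/x]) AND P[old_x/x] (old_x is the value of x before the assignment; eliminate old_x by solving x = E[old_x/x] for old_x)
Step 1: Precondition P: x>742, i.e. old_x > 742
Step 2: Assignment gives x = old_x + 338, so old_x = x - 338
Step 3: Substitute into P: x - 338 > 742
Step 4: Simplify: x > 742+338 = 1080

1080


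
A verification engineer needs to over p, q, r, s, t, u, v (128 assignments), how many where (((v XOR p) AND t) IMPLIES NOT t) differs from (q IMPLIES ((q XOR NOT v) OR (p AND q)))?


F1 = (((v XOR p) AND t) IMPLIES NOT t)
F2 = (q IMPLIES ((q XOR NOT v) OR (p AND q)))
Evaluate both on each of 128 rows (bits = p,q,r,s,t,u,v):
  row 0 [0000000]: F1=1 F2=1 -> 0
  row 1 [0000001]: F1=1 F2=1 -> 0
  row 2 [0000010]: F1=1 F2=1 -> 0
  row 3 [0000011]: F1=1 F2=1 -> 0
  row 4 [0000100]: F1=1 F2=1 -> 0
  (every remaining row is evaluated the same way; all 128 results are listed next)
Full result column, 8 rows per line (p,q,r,s fixed per line; t,u,v runs 000..111 left to right):
  rows 0-7 [p,q,r,s=0000]: 00000101  (ones: 2)
  rows 8-15 [p,q,r,s=0001]: 00000101  (ones: 2)
  rows 16-23 [p,q,r,s=0010]: 00000101  (ones: 2)
  rows 24-31 [p,q,r,s=0011]: 00000101  (ones: 2)
  rows 32-39 [p,q,r,s=0100]: 10101111  (ones: 6)
  rows 40-47 [p,q,r,s=0101]: 10101111  (ones: 6)
  rows 48-55 [p,q,r,s=0110]: 10101111  (ones: 6)
  rows 56-63 [p,q,r,s=0111]: 10101111  (ones: 6)
  rows 64-71 [p,q,r,s=1000]: 00001010  (ones: 2)
  rows 72-79 [p,q,r,s=1001]: 00001010  (ones: 2)
  rows 80-87 [p,q,r,s=1010]: 00001010  (ones: 2)
  rows 88-95 [p,q,r,s=1011]: 00001010  (ones: 2)
  rows 96-103 [p,q,r,s=1100]: 00001010  (ones: 2)
  rows 104-111 [p,q,r,s=1101]: 00001010  (ones: 2)
  rows 112-119 [p,q,r,s=1110]: 00001010  (ones: 2)
  rows 120-127 [p,q,r,s=1111]: 00001010  (ones: 2)
Disagreements = 2+2+2+2+6+6+6+6+2+2+2+2+2+2+2+2 = 48

48


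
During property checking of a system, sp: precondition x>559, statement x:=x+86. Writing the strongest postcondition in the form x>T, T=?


Formula: sp(P, x:=E) = exists old_x. (x = E[old_x/x]) AND P[old_x/x] (old_x is the value of x before the assignment; eliminate old_x by solving x = E[old_x/x] for old_x)
Step 1: Precondition P: x>559, i.e. old_x > 559
Step 2: Assignment gives x = old_x + 86, so old_x = x - 86
Step 3: Substitute into P: x - 86 > 559
Step 4: Simplify: x > 559+86 = 645

645


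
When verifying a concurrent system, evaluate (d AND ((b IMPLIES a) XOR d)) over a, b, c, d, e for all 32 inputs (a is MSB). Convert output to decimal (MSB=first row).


Formula: (d AND ((b IMPLIES a) XOR d)) over a, b, c, d, e (32 rows)
Evaluate each row (bits = a,b,c,d,e, MSB first):
  row 0 [00000]: (0 AND ((0 IMPLIES 0) XOR 0)) -> 0
  row 1 [00001]: (0 AND ((0 IMPLIES 0) XOR 0)) -> 0
  row 2 [00010]: (1 AND ((0 IMPLIES 0) XOR 1)) -> 0
  row 3 [00011]: (1 AND ((0 IMPLIES 0) XOR 1)) -> 0
  row 4 [00100]: (0 AND ((0 IMPLIES 0) XOR 0)) -> 0
  row 5 [00101]: (0 AND ((0 IMPLIES 0) XOR 0)) -> 0
  row 6 [00110]: (1 AND ((0 IMPLIES 0) XOR 1)) -> 0
  row 7 [00111]: (1 AND ((0 IMPLIES 0) XOR 1)) -> 0
  row 8 [01000]: (0 AND ((1 IMPLIES 0) XOR 0)) -> 0
  row 9 [01001]: (0 AND ((1 IMPLIES 0) XOR 0)) -> 0
  row 10 [01010]: (1 AND ((1 IMPLIES 0) XOR 1)) -> 1
  row 11 [01011]: (1 AND ((1 IMPLIES 0) XOR 1)) -> 1
  row 12 [01100]: (0 AND ((1 IMPLIES 0) XOR 0)) -> 0
  row 13 [01101]: (0 AND ((1 IMPLIES 0) XOR 0)) -> 0
  row 14 [01110]: (1 AND ((1 IMPLIES 0) XOR 1)) -> 1
  row 15 [01111]: (1 AND ((1 IMPLIES 0) XOR 1)) -> 1
  row 16 [10000]: (0 AND ((0 IMPLIES 1) XOR 0)) -> 0
  row 17 [10001]: (0 AND ((0 IMPLIES 1) XOR 0)) -> 0
  row 18 [10010]: (1 AND ((0 IMPLIES 1) XOR 1)) -> 0
  row 19 [10011]: (1 AND ((0 IMPLIES 1) XOR 1)) -> 0
  row 20 [10100]: (0 AND ((0 IMPLIES 1) XOR 0)) -> 0
  row 21 [10101]: (0 AND ((0 IMPLIES 1) XOR 0)) -> 0
  row 22 [10110]: (1 AND ((0 IMPLIES 1) XOR 1)) -> 0
  row 23 [10111]: (1 AND ((0 IMPLIES 1) XOR 1)) -> 0
  row 24 [11000]: (0 AND ((1 IMPLIES 1) XOR 0)) -> 0
  row 25 [11001]: (0 AND ((1 IMPLIES 1) XOR 0)) -> 0
  row 26 [11010]: (1 AND ((1 IMPLIES 1) XOR 1)) -> 0
  row 27 [11011]: (1 AND ((1 IMPLIES 1) XOR 1)) -> 0
  row 28 [11100]: (0 AND ((1 IMPLIES 1) XOR 0)) -> 0
  row 29 [11101]: (0 AND ((1 IMPLIES 1) XOR 0)) -> 0
  row 30 [11110]: (1 AND ((1 IMPLIES 1) XOR 1)) -> 0
  row 31 [11111]: (1 AND ((1 IMPLIES 1) XOR 1)) -> 0
Full result column, 4 rows per line (a,b,c fixed per line; d,e runs 00..11 left to right):
  rows 0-3 [a,b,c=000]: 0000  = hex 0
  rows 4-7 [a,b,c=001]: 0000  = hex 0
  rows 8-11 [a,b,c=010]: 0011  = hex 3
  rows 12-15 [a,b,c=011]: 0011  = hex 3
  rows 16-19 [a,b,c=100]: 0000  = hex 0
  rows 20-23 [a,b,c=101]: 0000  = hex 0
  rows 24-27 [a,b,c=110]: 0000  = hex 0
  rows 28-31 [a,b,c=111]: 0000  = hex 0
Output column (row 0 .. row 31) = 00000000001100110000000000000000
Output column grouped in 4s = 0000 0000 0011 0011 0000 0000 0000 0000 = 0x00330000
Convert to decimal digit by digit (value = value*16 + digit):
  0 -> 0
  0*16 + 0 = 0
  0*16 + 3 = 3
  3*16 + 3 = 51
  51*16 + 0 = 816
  816*16 + 0 = 13056
  13056*16 + 0 = 208896
  208896*16 + 0 = 3342336
Decimal = 3342336

3342336


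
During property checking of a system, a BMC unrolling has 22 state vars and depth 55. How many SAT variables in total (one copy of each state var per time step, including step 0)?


BMC unrolls to depth k, creating one copy of each state var for steps 0..k.
Step count = 55 + 1 = 56 (steps 0 through 55)
Vars per step = 22
Total = 22 * 56 = 1232

1232


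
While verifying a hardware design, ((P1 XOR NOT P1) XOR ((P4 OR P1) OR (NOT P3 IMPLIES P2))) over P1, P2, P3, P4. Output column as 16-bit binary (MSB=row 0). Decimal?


Formula: ((P1 XOR NOT P1) XOR ((P4 OR P1) OR (NOT P3 IMPLIES P2))) over P1, P2, P3, P4 (16 rows)
Evaluate each row (bits = P1,P2,P3,P4, MSB first):
  row 0 [0000]: ((0 XOR NOT 0) XOR ((0 OR 0) OR (NOT 0 IMPLIES 0))) -> 1
  row 1 [0001]: ((0 XOR NOT 0) XOR ((1 OR 0) OR (NOT 0 IMPLIES 0))) -> 0
  row 2 [0010]: ((0 XOR NOT 0) XOR ((0 OR 0) OR (NOT 1 IMPLIES 0))) -> 0
  row 3 [0011]: ((0 XOR NOT 0) XOR ((1 OR 0) OR (NOT 1 IMPLIES 0))) -> 0
  row 4 [0100]: ((0 XOR NOT 0) XOR ((0 OR 0) OR (NOT 0 IMPLIES 1))) -> 0
  row 5 [0101]: ((0 XOR NOT 0) XOR ((1 OR 0) OR (NOT 0 IMPLIES 1))) -> 0
  row 6 [0110]: ((0 XOR NOT 0) XOR ((0 OR 0) OR (NOT 1 IMPLIES 1))) -> 0
  row 7 [0111]: ((0 XOR NOT 0) XOR ((1 OR 0) OR (NOT 1 IMPLIES 1))) -> 0
  row 8 [1000]: ((1 XOR NOT 1) XOR ((0 OR 1) OR (NOT 0 IMPLIES 0))) -> 0
  row 9 [1001]: ((1 XOR NOT 1) XOR ((1 OR 1) OR (NOT 0 IMPLIES 0))) -> 0
  row 10 [1010]: ((1 XOR NOT 1) XOR ((0 OR 1) OR (NOT 1 IMPLIES 0))) -> 0
  row 11 [1011]: ((1 XOR NOT 1) XOR ((1 OR 1) OR (NOT 1 IMPLIES 0))) -> 0
  row 12 [1100]: ((1 XOR NOT 1) XOR ((0 OR 1) OR (NOT 0 IMPLIES 1))) -> 0
  row 13 [1101]: ((1 XOR NOT 1) XOR ((1 OR 1) OR (NOT 0 IMPLIES 1))) -> 0
  row 14 [1110]: ((1 XOR NOT 1) XOR ((0 OR 1) OR (NOT 1 IMPLIES 1))) -> 0
  row 15 [1111]: ((1 XOR NOT 1) XOR ((1 OR 1) OR (NOT 1 IMPLIES 1))) -> 0
Full result column, 4 rows per line (P1,P2 fixed per line; P3,P4 runs 00..11 left to right):
  rows 0-3 [P1,P2=00]: 1000  = hex 8
  rows 4-7 [P1,P2=01]: 0000  = hex 0
  rows 8-11 [P1,P2=10]: 0000  = hex 0
  rows 12-15 [P1,P2=11]: 0000  = hex 0
Output column (row 0 .. row 15) = 1000000000000000
Output column grouped in 4s = 1000 0000 0000 0000 = 0x8000
Convert to decimal digit by digit (value = value*16 + digit):
  8 -> 8
  8*16 + 0 = 128
  128*16 + 0 = 2048
  2048*16 + 0 = 32768
Decimal = 32768

32768


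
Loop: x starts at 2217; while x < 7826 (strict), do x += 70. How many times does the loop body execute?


Step 1: x goes from 2217 toward 7826 by 70; the body runs while x<7826, so iterations = ceil((bound-start)/step)
Step 2: Distance=5609
Step 3: ceil(5609/70)=81

81


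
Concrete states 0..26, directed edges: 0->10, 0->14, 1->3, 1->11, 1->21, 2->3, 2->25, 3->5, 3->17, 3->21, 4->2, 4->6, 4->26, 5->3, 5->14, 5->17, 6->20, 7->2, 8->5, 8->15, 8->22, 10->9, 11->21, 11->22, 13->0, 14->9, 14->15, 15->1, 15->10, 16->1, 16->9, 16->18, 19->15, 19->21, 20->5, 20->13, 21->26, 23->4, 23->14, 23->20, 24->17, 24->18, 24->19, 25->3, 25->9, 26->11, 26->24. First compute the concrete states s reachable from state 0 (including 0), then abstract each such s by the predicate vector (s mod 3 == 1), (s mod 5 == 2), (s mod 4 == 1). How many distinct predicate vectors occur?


BFS from 0:
Concrete reachable: {0, 1, 3, 5, 9, 10, 11, 14, 15, 17, 18, 19, 21, 22, 24, 26}
Abstract via predicates (s mod 3 == 1), (s mod 5 == 2), (s mod 4 == 1):
  (0,0,0) <- {0, 3, 11, 14, 15, 18, 24, 26}
  (0,0,1) <- {5, 9, 21}
  (0,1,1) <- {17}
  (1,0,0) <- {10, 19}
  (1,0,1) <- {1}
  (1,1,0) <- {22}
Distinct abstract states = 6

6


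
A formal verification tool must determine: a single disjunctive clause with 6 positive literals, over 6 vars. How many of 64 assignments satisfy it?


Step 1: Total=2^6=64
Step 2: Unsat when all 6 false: 2^0=1
Step 3: Sat=64-1=63

63


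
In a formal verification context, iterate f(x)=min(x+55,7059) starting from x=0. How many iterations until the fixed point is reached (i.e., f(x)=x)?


Step 1: x=0, cap=7059, increment=55
Step 2: x grows by 55 each step until capped at 7059; fixed point is x=7059
Step 3: iterations = ceil(7059/55) = 129

129


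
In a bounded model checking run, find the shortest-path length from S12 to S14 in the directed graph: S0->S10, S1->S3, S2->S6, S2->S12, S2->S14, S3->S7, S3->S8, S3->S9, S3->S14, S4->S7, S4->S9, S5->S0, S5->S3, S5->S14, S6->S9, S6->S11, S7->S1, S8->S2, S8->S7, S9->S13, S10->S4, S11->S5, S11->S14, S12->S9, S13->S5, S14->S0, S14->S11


BFS layer-by-layer from S12:
  dist 0: {S12}
  dist 1: {S9}
  dist 2: {S13}
  dist 3: {S5}
  dist 4: {S0, S3, S14}
  -> S14 reached at distance 4
Shortest path length = 4

4


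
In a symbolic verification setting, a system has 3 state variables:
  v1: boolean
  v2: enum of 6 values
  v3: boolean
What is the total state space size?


State space = product of domain sizes of all variables.
Domain sizes:
  v1 (boolean): 2
  v2 (enum of 6 values): 6
  v3 (boolean): 2
Product = 2 * 6 * 2 = 24

24


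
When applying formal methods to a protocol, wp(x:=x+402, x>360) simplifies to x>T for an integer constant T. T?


Formula: wp(x:=E, P) = P[E/x] (substitute E for x in postcondition)
Step 1: Postcondition: x>360
Step 2: Substitute x+402 for x: x+402>360
Step 3: Solve for x: x > 360-402 = -42

-42


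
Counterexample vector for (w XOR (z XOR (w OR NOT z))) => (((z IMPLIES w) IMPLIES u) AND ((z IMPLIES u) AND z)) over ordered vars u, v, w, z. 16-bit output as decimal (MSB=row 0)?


F1 = (w XOR (z XOR (w OR NOT z)))
F2 = (((z IMPLIES w) IMPLIES u) AND ((z IMPLIES u) AND z))
Counterexample to F1=>F2 is where F1=1 and F2=0.
Evaluate each row (bits = u,v,w,z, MSB first):
  row 0 [0000]: F1=1 F2=0 -> F1&~F2 -> 1
  row 1 [0001]: F1=1 F2=0 -> F1&~F2 -> 1
  row 2 [0010]: F1=0 F2=0 -> F1&~F2 -> 0
  row 3 [0011]: F1=1 F2=0 -> F1&~F2 -> 1
  row 4 [0100]: F1=1 F2=0 -> F1&~F2 -> 1
  row 5 [0101]: F1=1 F2=0 -> F1&~F2 -> 1
  row 6 [0110]: F1=0 F2=0 -> F1&~F2 -> 0
  row 7 [0111]: F1=1 F2=0 -> F1&~F2 -> 1
  row 8 [1000]: F1=1 F2=0 -> F1&~F2 -> 1
  row 9 [1001]: F1=1 F2=1 -> F1&~F2 -> 0
  row 10 [1010]: F1=0 F2=0 -> F1&~F2 -> 0
  row 11 [1011]: F1=1 F2=1 -> F1&~F2 -> 0
  row 12 [1100]: F1=1 F2=0 -> F1&~F2 -> 1
  row 13 [1101]: F1=1 F2=1 -> F1&~F2 -> 0
  row 14 [1110]: F1=0 F2=0 -> F1&~F2 -> 0
  row 15 [1111]: F1=1 F2=1 -> F1&~F2 -> 0
Full result column, 4 rows per line (u,v fixed per line; w,z runs 00..11 left to right):
  rows 0-3 [u,v=00]: 1101  = hex D
  rows 4-7 [u,v=01]: 1101  = hex D
  rows 8-11 [u,v=10]: 1000  = hex 8
  rows 12-15 [u,v=11]: 1000  = hex 8
Counterexample vector (row 0 .. row 15) = 1101110110001000
Output column grouped in 4s = 1101 1101 1000 1000 = 0xDD88
Convert to decimal digit by digit (value = value*16 + digit):
  D -> 13
  13*16 + 13 (D) = 221
  221*16 + 8 = 3544
  3544*16 + 8 = 56712
Decimal = 56712

56712


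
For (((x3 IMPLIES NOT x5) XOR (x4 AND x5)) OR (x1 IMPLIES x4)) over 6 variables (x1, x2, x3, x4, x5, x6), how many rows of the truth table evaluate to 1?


Formula: (((x3 IMPLIES NOT x5) XOR (x4 AND x5)) OR (x1 IMPLIES x4)) over 6 vars (64 rows)
Evaluate each row (x1, x2, x3, x4, x5, x6 as bits, MSB first):
  row 0 [000000]: (((0 IMPLIES NOT 0) XOR (0 AND 0)) OR (0 IMPLIES 0)) -> 1
  row 1 [000001]: (((0 IMPLIES NOT 0) XOR (0 AND 0)) OR (0 IMPLIES 0)) -> 1
  row 2 [000010]: (((0 IMPLIES NOT 1) XOR (0 AND 1)) OR (0 IMPLIES 0)) -> 1
  row 3 [000011]: (((0 IMPLIES NOT 1) XOR (0 AND 1)) OR (0 IMPLIES 0)) -> 1
  row 4 [000100]: (((0 IMPLIES NOT 0) XOR (1 AND 0)) OR (0 IMPLIES 1)) -> 1
  (every remaining row is evaluated the same way; all 64 results are listed next)
Full result column, 8 rows per line (x1,x2,x3 fixed per line; x4,x5,x6 runs 000..111 left to right):
  rows 0-7 [x1,x2,x3=000]: 11111111  (ones: 8)
  rows 8-15 [x1,x2,x3=001]: 11111111  (ones: 8)
  rows 16-23 [x1,x2,x3=010]: 11111111  (ones: 8)
  rows 24-31 [x1,x2,x3=011]: 11111111  (ones: 8)
  rows 32-39 [x1,x2,x3=100]: 11111111  (ones: 8)
  rows 40-47 [x1,x2,x3=101]: 11001111  (ones: 6)
  rows 48-55 [x1,x2,x3=110]: 11111111  (ones: 8)
  rows 56-63 [x1,x2,x3=111]: 11001111  (ones: 6)
Count of 1-rows = 8+8+8+8+8+6+8+6 = 60

60


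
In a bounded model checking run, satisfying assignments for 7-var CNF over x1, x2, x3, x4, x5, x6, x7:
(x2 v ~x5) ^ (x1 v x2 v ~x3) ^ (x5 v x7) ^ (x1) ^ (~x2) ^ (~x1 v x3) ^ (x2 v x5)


CNF with 7 clauses over 7 vars (128 assignments).
An assignment satisfies CNF iff every clause has >=1 true literal.
Check each row (bits = x1,x2,x3,x4,x5,x6,x7; clause T/F shown):
  row 0 [0000000]: clauses=TTFFTTF -> 0
  row 1 [0000001]: clauses=TTTFTTF -> 0
  row 2 [0000010]: clauses=TTFFTTF -> 0
  row 3 [0000011]: clauses=TTTFTTF -> 0
  row 4 [0000100]: clauses=FTTFTTT -> 0
  (every remaining row is evaluated the same way; all 128 results are listed next)
Full result column, 8 rows per line (x1,x2,x3,x4 fixed per line; x5,x6,x7 runs 000..111 left to right):
  rows 0-7 [x1,x2,x3,x4=0000]: 00000000  (ones: 0)
  rows 8-15 [x1,x2,x3,x4=0001]: 00000000  (ones: 0)
  rows 16-23 [x1,x2,x3,x4=0010]: 00000000  (ones: 0)
  rows 24-31 [x1,x2,x3,x4=0011]: 00000000  (ones: 0)
  rows 32-39 [x1,x2,x3,x4=0100]: 00000000  (ones: 0)
  rows 40-47 [x1,x2,x3,x4=0101]: 00000000  (ones: 0)
  rows 48-55 [x1,x2,x3,x4=0110]: 00000000  (ones: 0)
  rows 56-63 [x1,x2,x3,x4=0111]: 00000000  (ones: 0)
  rows 64-71 [x1,x2,x3,x4=1000]: 00000000  (ones: 0)
  rows 72-79 [x1,x2,x3,x4=1001]: 00000000  (ones: 0)
  rows 80-87 [x1,x2,x3,x4=1010]: 00000000  (ones: 0)
  rows 88-95 [x1,x2,x3,x4=1011]: 00000000  (ones: 0)
  rows 96-103 [x1,x2,x3,x4=1100]: 00000000  (ones: 0)
  rows 104-111 [x1,x2,x3,x4=1101]: 00000000  (ones: 0)
  rows 112-119 [x1,x2,x3,x4=1110]: 00000000  (ones: 0)
  rows 120-127 [x1,x2,x3,x4=1111]: 00000000  (ones: 0)
Satisfying assignments = 0+0+0+0+0+0+0+0+0+0+0+0+0+0+0+0 = 0

0


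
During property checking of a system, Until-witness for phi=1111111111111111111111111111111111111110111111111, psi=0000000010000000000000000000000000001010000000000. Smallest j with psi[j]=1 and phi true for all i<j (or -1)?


(phi U psi) at 0: need smallest j with psi[j]=1 and phi[i]=1 for all i in [0,j).
Scan from step 0:
  step 0: phi=1, psi=0 -> continue
  step 1: phi=1, psi=0 -> continue
  step 2: phi=1, psi=0 -> continue
  step 3: phi=1, psi=0 -> continue
  step 8: psi=1 and phi held for [0,8) -> witness found
Witness step = 8

8


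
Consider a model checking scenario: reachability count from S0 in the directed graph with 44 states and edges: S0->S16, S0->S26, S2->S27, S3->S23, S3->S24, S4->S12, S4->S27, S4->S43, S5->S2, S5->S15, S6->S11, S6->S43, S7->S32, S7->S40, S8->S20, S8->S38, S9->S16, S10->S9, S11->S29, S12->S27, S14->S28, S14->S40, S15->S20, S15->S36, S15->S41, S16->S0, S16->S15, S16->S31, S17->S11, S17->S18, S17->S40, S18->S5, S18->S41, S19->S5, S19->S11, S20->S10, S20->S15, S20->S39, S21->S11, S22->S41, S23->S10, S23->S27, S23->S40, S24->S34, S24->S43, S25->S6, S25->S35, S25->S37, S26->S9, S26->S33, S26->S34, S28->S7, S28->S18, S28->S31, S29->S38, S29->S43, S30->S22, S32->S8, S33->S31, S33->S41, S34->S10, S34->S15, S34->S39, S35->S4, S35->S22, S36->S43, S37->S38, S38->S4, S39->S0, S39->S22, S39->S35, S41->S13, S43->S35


BFS from S0:
  layer 0: {S0}
  layer 1: {S16, S26}
  layer 2: {S9, S15, S31, S33, S34}
  layer 3: {S10, S20, S36, S39, S41}
  layer 4: {S13, S22, S35, S43}
  layer 5: {S4}
  layer 6: {S12, S27}
Reachable set: {S0, S4, S9, S10, S12, S13, S15, S16, S20, S22, S26, S27, S31, S33, S34, S35, S36, S39, S41, S43}
Count = 20

20


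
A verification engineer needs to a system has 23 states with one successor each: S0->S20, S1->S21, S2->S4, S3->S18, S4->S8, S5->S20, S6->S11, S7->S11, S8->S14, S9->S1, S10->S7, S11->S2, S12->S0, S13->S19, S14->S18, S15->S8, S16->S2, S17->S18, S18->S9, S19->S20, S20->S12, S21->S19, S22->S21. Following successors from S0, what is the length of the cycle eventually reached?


Trace from S0 until a state repeats:
  S0 -> S20 -> S12 -> S0
S0 first seen at step 0, revisited at step 3.
Cycle length = 3 - 0 = 3

3


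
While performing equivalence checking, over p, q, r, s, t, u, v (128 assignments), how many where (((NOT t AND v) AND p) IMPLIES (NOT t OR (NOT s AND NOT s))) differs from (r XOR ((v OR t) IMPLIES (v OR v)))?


F1 = (((NOT t AND v) AND p) IMPLIES (NOT t OR (NOT s AND NOT s)))
F2 = (r XOR ((v OR t) IMPLIES (v OR v)))
Evaluate both on each of 128 rows (bits = p,q,r,s,t,u,v):
  row 0 [0000000]: F1=1 F2=1 -> 0
  row 1 [0000001]: F1=1 F2=1 -> 0
  row 2 [0000010]: F1=1 F2=1 -> 0
  row 3 [0000011]: F1=1 F2=1 -> 0
  row 4 [0000100]: F1=1 F2=0 (differ) -> 1
  (every remaining row is evaluated the same way; all 128 results are listed next)
Full result column, 8 rows per line (p,q,r,s fixed per line; t,u,v runs 000..111 left to right):
  rows 0-7 [p,q,r,s=0000]: 00001010  (ones: 2)
  rows 8-15 [p,q,r,s=0001]: 00001010  (ones: 2)
  rows 16-23 [p,q,r,s=0010]: 11110101  (ones: 6)
  rows 24-31 [p,q,r,s=0011]: 11110101  (ones: 6)
  rows 32-39 [p,q,r,s=0100]: 00001010  (ones: 2)
  rows 40-47 [p,q,r,s=0101]: 00001010  (ones: 2)
  rows 48-55 [p,q,r,s=0110]: 11110101  (ones: 6)
  rows 56-63 [p,q,r,s=0111]: 11110101  (ones: 6)
  rows 64-71 [p,q,r,s=1000]: 00001010  (ones: 2)
  rows 72-79 [p,q,r,s=1001]: 00001010  (ones: 2)
  rows 80-87 [p,q,r,s=1010]: 11110101  (ones: 6)
  rows 88-95 [p,q,r,s=1011]: 11110101  (ones: 6)
  rows 96-103 [p,q,r,s=1100]: 00001010  (ones: 2)
  rows 104-111 [p,q,r,s=1101]: 00001010  (ones: 2)
  rows 112-119 [p,q,r,s=1110]: 11110101  (ones: 6)
  rows 120-127 [p,q,r,s=1111]: 11110101  (ones: 6)
Disagreements = 2+2+6+6+2+2+6+6+2+2+6+6+2+2+6+6 = 64

64


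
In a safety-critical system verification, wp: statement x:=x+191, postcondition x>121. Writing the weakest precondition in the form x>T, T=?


Formula: wp(x:=E, P) = P[E/x] (substitute E for x in postcondition)
Step 1: Postcondition: x>121
Step 2: Substitute x+191 for x: x+191>121
Step 3: Solve for x: x > 121-191 = -70

-70


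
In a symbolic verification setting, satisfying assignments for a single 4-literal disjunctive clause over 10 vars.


Step 1: Total=2^10=1024
Step 2: Unsat when all 4 false: 2^6=64
Step 3: Sat=1024-64=960

960


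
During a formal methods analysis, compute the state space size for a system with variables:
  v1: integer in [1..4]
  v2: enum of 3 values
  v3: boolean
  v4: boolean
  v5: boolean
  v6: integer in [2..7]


State space = product of domain sizes of all variables.
Domain sizes:
  v1 (integer in [1..4]): 4
  v2 (enum of 3 values): 3
  v3 (boolean): 2
  v4 (boolean): 2
  v5 (boolean): 2
  v6 (integer in [2..7]): 6
Product = 4 * 3 * 2 * 2 * 2 * 6 = 576

576


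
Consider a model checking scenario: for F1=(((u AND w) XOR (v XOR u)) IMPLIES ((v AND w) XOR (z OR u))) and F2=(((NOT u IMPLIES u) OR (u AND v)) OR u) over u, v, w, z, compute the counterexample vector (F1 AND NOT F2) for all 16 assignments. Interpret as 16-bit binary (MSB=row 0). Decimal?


F1 = (((u AND w) XOR (v XOR u)) IMPLIES ((v AND w) XOR (z OR u)))
F2 = (((NOT u IMPLIES u) OR (u AND v)) OR u)
Counterexample to F1=>F2 is where F1=1 and F2=0.
Evaluate each row (bits = u,v,w,z, MSB first):
  row 0 [0000]: F1=1 F2=0 -> F1&~F2 -> 1
  row 1 [0001]: F1=1 F2=0 -> F1&~F2 -> 1
  row 2 [0010]: F1=1 F2=0 -> F1&~F2 -> 1
  row 3 [0011]: F1=1 F2=0 -> F1&~F2 -> 1
  row 4 [0100]: F1=0 F2=0 -> F1&~F2 -> 0
  row 5 [0101]: F1=1 F2=0 -> F1&~F2 -> 1
  row 6 [0110]: F1=1 F2=0 -> F1&~F2 -> 1
  row 7 [0111]: F1=0 F2=0 -> F1&~F2 -> 0
  row 8 [1000]: F1=1 F2=1 -> F1&~F2 -> 0
  row 9 [1001]: F1=1 F2=1 -> F1&~F2 -> 0
  row 10 [1010]: F1=1 F2=1 -> F1&~F2 -> 0
  row 11 [1011]: F1=1 F2=1 -> F1&~F2 -> 0
  row 12 [1100]: F1=1 F2=1 -> F1&~F2 -> 0
  row 13 [1101]: F1=1 F2=1 -> F1&~F2 -> 0
  row 14 [1110]: F1=0 F2=1 -> F1&~F2 -> 0
  row 15 [1111]: F1=0 F2=1 -> F1&~F2 -> 0
Full result column, 4 rows per line (u,v fixed per line; w,z runs 00..11 left to right):
  rows 0-3 [u,v=00]: 1111  = hex F
  rows 4-7 [u,v=01]: 0110  = hex 6
  rows 8-11 [u,v=10]: 0000  = hex 0
  rows 12-15 [u,v=11]: 0000  = hex 0
Counterexample vector (row 0 .. row 15) = 1111011000000000
Output column grouped in 4s = 1111 0110 0000 0000 = 0xF600
Convert to decimal digit by digit (value = value*16 + digit):
  F -> 15
  15*16 + 6 = 246
  246*16 + 0 = 3936
  3936*16 + 0 = 62976
Decimal = 62976

62976


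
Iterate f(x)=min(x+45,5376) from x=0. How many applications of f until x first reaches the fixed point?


Step 1: x=0, cap=5376, increment=45
Step 2: x grows by 45 each step until capped at 5376; fixed point is x=5376
Step 3: iterations = ceil(5376/45) = 120

120


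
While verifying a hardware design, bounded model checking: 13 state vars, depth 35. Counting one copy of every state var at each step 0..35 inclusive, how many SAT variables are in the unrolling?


BMC unrolls to depth k, creating one copy of each state var for steps 0..k.
Step count = 35 + 1 = 36 (steps 0 through 35)
Vars per step = 13
Total = 13 * 36 = 468

468


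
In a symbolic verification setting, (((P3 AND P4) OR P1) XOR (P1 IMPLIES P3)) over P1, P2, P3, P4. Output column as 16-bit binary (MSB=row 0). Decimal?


Formula: (((P3 AND P4) OR P1) XOR (P1 IMPLIES P3)) over P1, P2, P3, P4 (16 rows)
Evaluate each row (bits = P1,P2,P3,P4, MSB first):
  row 0 [0000]: (((0 AND 0) OR 0) XOR (0 IMPLIES 0)) -> 1
  row 1 [0001]: (((0 AND 1) OR 0) XOR (0 IMPLIES 0)) -> 1
  row 2 [0010]: (((1 AND 0) OR 0) XOR (0 IMPLIES 1)) -> 1
  row 3 [0011]: (((1 AND 1) OR 0) XOR (0 IMPLIES 1)) -> 0
  row 4 [0100]: (((0 AND 0) OR 0) XOR (0 IMPLIES 0)) -> 1
  row 5 [0101]: (((0 AND 1) OR 0) XOR (0 IMPLIES 0)) -> 1
  row 6 [0110]: (((1 AND 0) OR 0) XOR (0 IMPLIES 1)) -> 1
  row 7 [0111]: (((1 AND 1) OR 0) XOR (0 IMPLIES 1)) -> 0
  row 8 [1000]: (((0 AND 0) OR 1) XOR (1 IMPLIES 0)) -> 1
  row 9 [1001]: (((0 AND 1) OR 1) XOR (1 IMPLIES 0)) -> 1
  row 10 [1010]: (((1 AND 0) OR 1) XOR (1 IMPLIES 1)) -> 0
  row 11 [1011]: (((1 AND 1) OR 1) XOR (1 IMPLIES 1)) -> 0
  row 12 [1100]: (((0 AND 0) OR 1) XOR (1 IMPLIES 0)) -> 1
  row 13 [1101]: (((0 AND 1) OR 1) XOR (1 IMPLIES 0)) -> 1
  row 14 [1110]: (((1 AND 0) OR 1) XOR (1 IMPLIES 1)) -> 0
  row 15 [1111]: (((1 AND 1) OR 1) XOR (1 IMPLIES 1)) -> 0
Full result column, 4 rows per line (P1,P2 fixed per line; P3,P4 runs 00..11 left to right):
  rows 0-3 [P1,P2=00]: 1110  = hex E
  rows 4-7 [P1,P2=01]: 1110  = hex E
  rows 8-11 [P1,P2=10]: 1100  = hex C
  rows 12-15 [P1,P2=11]: 1100  = hex C
Output column (row 0 .. row 15) = 1110111011001100
Output column grouped in 4s = 1110 1110 1100 1100 = 0xEECC
Convert to decimal digit by digit (value = value*16 + digit):
  E -> 14
  14*16 + 14 (E) = 238
  238*16 + 12 (C) = 3820
  3820*16 + 12 (C) = 61132
Decimal = 61132

61132


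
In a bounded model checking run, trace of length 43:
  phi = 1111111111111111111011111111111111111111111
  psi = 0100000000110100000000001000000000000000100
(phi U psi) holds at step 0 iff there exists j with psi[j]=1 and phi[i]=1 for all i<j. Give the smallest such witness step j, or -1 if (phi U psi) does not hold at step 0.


(phi U psi) at 0: need smallest j with psi[j]=1 and phi[i]=1 for all i in [0,j).
Scan from step 0:
  step 0: phi=1, psi=0 -> continue
  step 1: psi=1 and phi held for [0,1) -> witness found
Witness step = 1

1


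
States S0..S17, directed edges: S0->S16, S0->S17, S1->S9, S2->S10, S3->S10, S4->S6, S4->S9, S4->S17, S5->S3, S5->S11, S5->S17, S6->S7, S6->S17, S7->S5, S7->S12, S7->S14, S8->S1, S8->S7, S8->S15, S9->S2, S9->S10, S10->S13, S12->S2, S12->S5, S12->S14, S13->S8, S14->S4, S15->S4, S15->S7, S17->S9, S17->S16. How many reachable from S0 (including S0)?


BFS from S0:
  layer 0: {S0}
  layer 1: {S16, S17}
  layer 2: {S9}
  layer 3: {S2, S10}
  layer 4: {S13}
  layer 5: {S8}
  layer 6: {S1, S7, S15}
  layer 7: {S4, S5, S12, S14}
  layer 8: {S3, S6, S11}
Reachable set: {S0, S1, S2, S3, S4, S5, S6, S7, S8, S9, S10, S11, S12, S13, S14, S15, S16, S17}
Count = 18

18


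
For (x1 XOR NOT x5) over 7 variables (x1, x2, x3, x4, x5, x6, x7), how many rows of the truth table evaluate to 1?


Formula: (x1 XOR NOT x5) over 7 vars (128 rows)
Evaluate each row (x1, x2, x3, x4, x5, x6, x7 as bits, MSB first):
  row 0 [0000000]: (0 XOR NOT 0) -> 1
  row 1 [0000001]: (0 XOR NOT 0) -> 1
  row 2 [0000010]: (0 XOR NOT 0) -> 1
  row 3 [0000011]: (0 XOR NOT 0) -> 1
  row 4 [0000100]: (0 XOR NOT 1) -> 0
  (every remaining row is evaluated the same way; all 128 results are listed next)
Full result column, 8 rows per line (x1,x2,x3,x4 fixed per line; x5,x6,x7 runs 000..111 left to right):
  rows 0-7 [x1,x2,x3,x4=0000]: 11110000  (ones: 4)
  rows 8-15 [x1,x2,x3,x4=0001]: 11110000  (ones: 4)
  rows 16-23 [x1,x2,x3,x4=0010]: 11110000  (ones: 4)
  rows 24-31 [x1,x2,x3,x4=0011]: 11110000  (ones: 4)
  rows 32-39 [x1,x2,x3,x4=0100]: 11110000  (ones: 4)
  rows 40-47 [x1,x2,x3,x4=0101]: 11110000  (ones: 4)
  rows 48-55 [x1,x2,x3,x4=0110]: 11110000  (ones: 4)
  rows 56-63 [x1,x2,x3,x4=0111]: 11110000  (ones: 4)
  rows 64-71 [x1,x2,x3,x4=1000]: 00001111  (ones: 4)
  rows 72-79 [x1,x2,x3,x4=1001]: 00001111  (ones: 4)
  rows 80-87 [x1,x2,x3,x4=1010]: 00001111  (ones: 4)
  rows 88-95 [x1,x2,x3,x4=1011]: 00001111  (ones: 4)
  rows 96-103 [x1,x2,x3,x4=1100]: 00001111  (ones: 4)
  rows 104-111 [x1,x2,x3,x4=1101]: 00001111  (ones: 4)
  rows 112-119 [x1,x2,x3,x4=1110]: 00001111  (ones: 4)
  rows 120-127 [x1,x2,x3,x4=1111]: 00001111  (ones: 4)
Count of 1-rows = 4+4+4+4+4+4+4+4+4+4+4+4+4+4+4+4 = 64

64


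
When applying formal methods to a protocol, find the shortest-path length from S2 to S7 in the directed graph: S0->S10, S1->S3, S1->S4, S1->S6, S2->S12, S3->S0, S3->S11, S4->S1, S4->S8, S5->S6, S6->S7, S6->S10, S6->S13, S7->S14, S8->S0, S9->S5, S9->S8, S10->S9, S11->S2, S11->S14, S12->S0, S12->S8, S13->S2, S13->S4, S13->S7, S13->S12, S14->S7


BFS layer-by-layer from S2:
  dist 0: {S2}
  dist 1: {S12}
  dist 2: {S0, S8}
  dist 3: {S10}
  dist 4: {S9}
  dist 5: {S5}
  dist 6: {S6}
  dist 7: {S7, S13}
  -> S7 reached at distance 7
Shortest path length = 7

7


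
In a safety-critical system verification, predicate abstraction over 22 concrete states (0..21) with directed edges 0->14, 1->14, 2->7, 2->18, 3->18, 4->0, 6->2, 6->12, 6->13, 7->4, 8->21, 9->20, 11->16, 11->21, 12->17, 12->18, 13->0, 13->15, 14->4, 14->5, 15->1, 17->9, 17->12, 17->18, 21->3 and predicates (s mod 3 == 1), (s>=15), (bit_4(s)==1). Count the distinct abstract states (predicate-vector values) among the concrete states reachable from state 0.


BFS from 0:
Concrete reachable: {0, 4, 5, 14}
Abstract via predicates (s mod 3 == 1), (s>=15), (bit_4(s)==1):
  (0,0,0) <- {0, 5, 14}
  (1,0,0) <- {4}
Distinct abstract states = 2

2


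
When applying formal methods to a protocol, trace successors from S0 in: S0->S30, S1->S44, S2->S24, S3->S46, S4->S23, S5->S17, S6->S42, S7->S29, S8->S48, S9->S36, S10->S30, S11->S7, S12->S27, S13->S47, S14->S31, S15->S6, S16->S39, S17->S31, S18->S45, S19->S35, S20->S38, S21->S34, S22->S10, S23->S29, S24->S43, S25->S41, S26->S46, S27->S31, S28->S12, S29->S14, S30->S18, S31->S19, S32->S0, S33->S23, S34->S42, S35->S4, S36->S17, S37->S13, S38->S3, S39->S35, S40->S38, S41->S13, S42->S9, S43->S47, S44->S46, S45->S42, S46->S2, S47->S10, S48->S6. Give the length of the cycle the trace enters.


Trace from S0 until a state repeats:
  S0 -> S30 -> S18 -> S45 -> S42 -> S9 -> S36 -> S17 -> S31 -> S19 -> S35 -> S4 -> S23 -> S29 -> S14 -> S31
S31 first seen at step 8, revisited at step 15.
Cycle length = 15 - 8 = 7

7


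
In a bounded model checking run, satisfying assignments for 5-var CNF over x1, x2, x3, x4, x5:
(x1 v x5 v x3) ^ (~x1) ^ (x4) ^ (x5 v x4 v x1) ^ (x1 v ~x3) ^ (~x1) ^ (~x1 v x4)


CNF with 7 clauses over 5 vars (32 assignments).
An assignment satisfies CNF iff every clause has >=1 true literal.
Check each row (bits = x1,x2,x3,x4,x5; clause T/F shown):
  row 0 [00000]: clauses=FTFFTTT -> 0
  row 1 [00001]: clauses=TTFTTTT -> 0
  row 2 [00010]: clauses=FTTTTTT -> 0
  row 3 [00011]: clauses=TTTTTTT -> 1
  row 4 [00100]: clauses=TTFFFTT -> 0
  row 5 [00101]: clauses=TTFTFTT -> 0
  row 6 [00110]: clauses=TTTTFTT -> 0
  row 7 [00111]: clauses=TTTTFTT -> 0
  row 8 [01000]: clauses=FTFFTTT -> 0
  row 9 [01001]: clauses=TTFTTTT -> 0
  row 10 [01010]: clauses=FTTTTTT -> 0
  row 11 [01011]: clauses=TTTTTTT -> 1
  row 12 [01100]: clauses=TTFFFTT -> 0
  row 13 [01101]: clauses=TTFTFTT -> 0
  row 14 [01110]: clauses=TTTTFTT -> 0
  row 15 [01111]: clauses=TTTTFTT -> 0
  row 16 [10000]: clauses=TFFTTFF -> 0
  row 17 [10001]: clauses=TFFTTFF -> 0
  row 18 [10010]: clauses=TFTTTFT -> 0
  row 19 [10011]: clauses=TFTTTFT -> 0
  row 20 [10100]: clauses=TFFTTFF -> 0
  row 21 [10101]: clauses=TFFTTFF -> 0
  row 22 [10110]: clauses=TFTTTFT -> 0
  row 23 [10111]: clauses=TFTTTFT -> 0
  row 24 [11000]: clauses=TFFTTFF -> 0
  row 25 [11001]: clauses=TFFTTFF -> 0
  row 26 [11010]: clauses=TFTTTFT -> 0
  row 27 [11011]: clauses=TFTTTFT -> 0
  row 28 [11100]: clauses=TFFTTFF -> 0
  row 29 [11101]: clauses=TFFTTFF -> 0
  row 30 [11110]: clauses=TFTTTFT -> 0
  row 31 [11111]: clauses=TFTTTFT -> 0
Full result column, 8 rows per line (x1,x2 fixed per line; x3,x4,x5 runs 000..111 left to right):
  rows 0-7 [x1,x2=00]: 00010000  (ones: 1)
  rows 8-15 [x1,x2=01]: 00010000  (ones: 1)
  rows 16-23 [x1,x2=10]: 00000000  (ones: 0)
  rows 24-31 [x1,x2=11]: 00000000  (ones: 0)
Satisfying assignments = 1+1+0+0 = 2

2


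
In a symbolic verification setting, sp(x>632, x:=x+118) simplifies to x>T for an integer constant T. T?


Formula: sp(P, x:=E) = exists old_x. (x = E[old_x/x]) AND P[old_x/x] (old_x is the value of x before the assignment; eliminate old_x by solving x = E[old_x/x] for old_x)
Step 1: Precondition P: x>632, i.e. old_x > 632
Step 2: Assignment gives x = old_x + 118, so old_x = x - 118
Step 3: Substitute into P: x - 118 > 632
Step 4: Simplify: x > 632+118 = 750

750
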